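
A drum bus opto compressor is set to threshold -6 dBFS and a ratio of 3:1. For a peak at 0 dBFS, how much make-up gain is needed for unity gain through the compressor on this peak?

Without make-up, output = threshold + overshoot/3 = -6 + 2 = -4 dBFS.
Gap to target: 4 dB.

4 dB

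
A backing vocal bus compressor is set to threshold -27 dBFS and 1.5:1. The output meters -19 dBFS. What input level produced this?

-15 dBFS

The compressed level sits -19 − (-27) = 8 dB over threshold.
Input overshoot = R × output overshoot = 12 dB → input = -27 + 12 = -15 dBFS.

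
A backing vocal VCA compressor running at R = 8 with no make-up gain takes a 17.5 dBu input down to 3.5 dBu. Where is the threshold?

1.5 dBu

Let T be the threshold. Output overshoot = (input overshoot)/R, so 3.5 − T = (17.5 − T)/8.
8·(3.5 − T) = 17.5 − T → 7·T = 28 − 17.5 = 10.5.
T = 10.5/7 = 1.5 dBu.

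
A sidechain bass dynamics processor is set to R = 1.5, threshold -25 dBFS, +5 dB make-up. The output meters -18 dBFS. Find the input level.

Stripping the +5 dB make-up gives -23 dBFS at the gain stage.
The compressed level sits -23 − (-25) = 2 dB over threshold.
Input overshoot = R × output overshoot = 3 dB → input = -25 + 3 = -22 dBFS.

-22 dBFS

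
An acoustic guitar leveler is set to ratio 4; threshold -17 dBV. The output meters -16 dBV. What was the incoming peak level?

The compressed level sits -16 − (-17) = 1 dB over threshold.
Before 4:1 compression the overshoot was 1 × 4 = 4 dB, so input = -17 + 4 = -13 dBV.

-13 dBV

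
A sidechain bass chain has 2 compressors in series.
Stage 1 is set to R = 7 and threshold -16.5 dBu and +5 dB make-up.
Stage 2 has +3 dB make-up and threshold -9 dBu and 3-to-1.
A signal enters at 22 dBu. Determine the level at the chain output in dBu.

-5 dBu

Stage 1: 22 dBu is 38.5 dB over -16.5 dBu; at 7:1 that becomes 5.5 dB over, giving -11 dBu; +5 dB make-up → -6 dBu.
Stage 2: -6 dBu is 3 dB over -9 dBu; at 3:1 that becomes 1 dB over, giving -8 dBu; +3 dB make-up → -5 dBu.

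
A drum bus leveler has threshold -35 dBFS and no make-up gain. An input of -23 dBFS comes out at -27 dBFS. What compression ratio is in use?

Input overshoot = -23 − (-35) = 12 dB; output overshoot = -27 − (-35) = 8 dB.
Ratio = 12 / 8 = 1.5.

1.5:1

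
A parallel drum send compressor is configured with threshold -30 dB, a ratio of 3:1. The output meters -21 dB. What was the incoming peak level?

Post-compression overshoot = -21 − (-30) = 9 dB.
Undo the ratio: input overshoot = 9 × 3 = 27 dB, giving input = -3 dB.

-3 dB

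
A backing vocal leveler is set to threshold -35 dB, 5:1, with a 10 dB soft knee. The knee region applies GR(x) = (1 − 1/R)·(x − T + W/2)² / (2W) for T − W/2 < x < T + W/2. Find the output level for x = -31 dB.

x − T + W/2 = -31 − (-35) + 5 = 9.
GR = (1 − 1/5) × 9² / 20 = 0.8 × 81 / 20 = 3.24 dB.
Output = -31 − 3.24 = -34.24 dB.

-34.24 dB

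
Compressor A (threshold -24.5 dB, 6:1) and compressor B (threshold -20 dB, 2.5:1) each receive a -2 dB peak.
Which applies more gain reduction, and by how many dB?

A: overshoot 22.5 dB → output overshoot 3.75 dB → GR 18.75 dB.
B: overshoot 18 dB → output overshoot 7.2 dB → GR 10.8 dB.
A reduces 7.95 dB more.

A, by 7.95 dB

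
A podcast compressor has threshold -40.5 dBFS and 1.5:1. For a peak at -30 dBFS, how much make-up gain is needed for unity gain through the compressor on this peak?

3.5 dB

Without make-up, output = threshold + overshoot/1.5 = -40.5 + 7 = -33.5 dBFS.
Gap to target: 3.5 dB.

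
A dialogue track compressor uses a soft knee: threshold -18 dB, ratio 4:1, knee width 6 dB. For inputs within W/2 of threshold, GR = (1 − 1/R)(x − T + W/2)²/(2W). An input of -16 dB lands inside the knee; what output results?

x − T + W/2 = -16 − (-18) + 3 = 5.
GR = (1 − 1/4) × 5² / 12 = 0.75 × 25 / 12 = 1.5625 dB.
Output = -16 − 1.5625 = -17.5625 dB.

-17.5625 dB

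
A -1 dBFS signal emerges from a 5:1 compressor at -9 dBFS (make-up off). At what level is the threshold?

Gain reduction = -1 − (-9) = 8 dB; output overshoot = GR / (R − 1) = 8 / 4 = 2 dB.
Threshold = output − output overshoot = -9 − 2 = -11 dBFS.

-11 dBFS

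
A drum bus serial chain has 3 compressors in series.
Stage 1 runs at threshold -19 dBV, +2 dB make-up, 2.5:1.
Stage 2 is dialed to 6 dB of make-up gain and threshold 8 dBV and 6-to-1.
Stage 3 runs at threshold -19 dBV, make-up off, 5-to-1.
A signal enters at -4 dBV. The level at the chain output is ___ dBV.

Stage 1: overshoot 15 dB → 15/2.5 = 6 dB → -13 dBV; +2 dB make-up → -11 dBV.
Stage 2: below threshold (-11 ≤ 8); passes unchanged; make-up brings it to -5 dBV.
Stage 3: -5 dBV is 14 dB over -19 dBV; at 5:1 that becomes 2.8 dB over, giving -16.2 dBV.

-16.2 dBV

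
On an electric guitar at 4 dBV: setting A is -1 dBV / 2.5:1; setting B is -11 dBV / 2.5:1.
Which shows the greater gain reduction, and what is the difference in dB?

A: GR = 5 − 5/2.5 = 3 dB.
B: GR = 15 − 15/2.5 = 9 dB.
B applies 6 dB more gain reduction.

B, by 6 dB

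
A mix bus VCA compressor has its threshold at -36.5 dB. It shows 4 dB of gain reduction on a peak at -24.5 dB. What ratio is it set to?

Input overshoot = -24.5 − (-36.5) = 12 dB.
Output overshoot = 12 − 4 = 8 dB.
Ratio = input overshoot / output overshoot = 12 / 8 = 1.5.

1.5:1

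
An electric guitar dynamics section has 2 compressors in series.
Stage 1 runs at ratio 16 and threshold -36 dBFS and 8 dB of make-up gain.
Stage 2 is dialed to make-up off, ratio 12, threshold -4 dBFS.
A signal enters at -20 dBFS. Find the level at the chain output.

Stage 1: -20 dBFS is 16 dB over -36 dBFS; at 16:1 that becomes 1 dB over, giving -35 dBFS; +8 dB make-up → -27 dBFS.
Stage 2: below threshold (-27 ≤ -4); passes unchanged; output -27 dBFS.

-27 dBFS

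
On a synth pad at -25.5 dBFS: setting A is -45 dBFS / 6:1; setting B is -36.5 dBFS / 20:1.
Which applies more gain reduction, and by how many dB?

A: 19.5 dB over, compressed to 3.25 dB over, so 16.25 dB of GR.
B: 11 dB over, compressed to 0.55 dB over, so 10.45 dB of GR.
Difference: 5.8 dB in favour of A.

A, by 5.8 dB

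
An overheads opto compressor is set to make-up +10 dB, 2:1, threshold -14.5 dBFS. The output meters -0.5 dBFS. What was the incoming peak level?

-6.5 dBFS

Before make-up, the level was -0.5 − 10 = -10.5 dBFS.
Post-compression overshoot = -10.5 − (-14.5) = 4 dB.
Undo the ratio: input overshoot = 4 × 2 = 8 dB, giving input = -6.5 dBFS.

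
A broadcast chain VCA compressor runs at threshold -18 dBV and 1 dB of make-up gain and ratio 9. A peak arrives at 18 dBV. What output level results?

-13 dBV

18 dBV sits 36 dB over threshold.
9:1 compression reduces that to 36/9 = 4 dB over.
Output = -18 + 4 = -14 dBV; make-up adds 1 dB, giving -13 dBV.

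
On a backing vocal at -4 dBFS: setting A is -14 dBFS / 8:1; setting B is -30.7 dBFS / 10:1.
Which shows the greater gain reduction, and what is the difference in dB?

B, by 15.28 dB

A: GR = 10 − 10/8 = 8.75 dB.
B: GR = 26.7 − 26.7/10 = 24.03 dB.
Difference: 15.28 dB in favour of B.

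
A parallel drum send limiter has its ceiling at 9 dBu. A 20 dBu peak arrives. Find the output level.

9 dBu

The limiter clamps the peak to its 9 dBu ceiling.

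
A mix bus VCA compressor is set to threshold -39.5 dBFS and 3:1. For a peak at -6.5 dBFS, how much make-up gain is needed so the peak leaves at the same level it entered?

22 dB

The peak compresses to -39.5 + 33/3 = -28.5 dBFS.
To reach -6.5 dBFS requires -6.5 − (-28.5) = 22 dB of make-up.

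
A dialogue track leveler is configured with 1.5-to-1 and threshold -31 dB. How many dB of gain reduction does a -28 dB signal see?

-28 dB exceeds the threshold by 3 dB.
A 1.5:1 ratio leaves 2 dB of that excess.
Gain reduction = 3 − 2 = 1 dB.

1 dB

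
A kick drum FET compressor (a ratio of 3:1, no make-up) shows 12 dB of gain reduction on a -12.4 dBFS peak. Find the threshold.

-30.4 dBFS

Gain reduction = -12.4 − (-24.4) = 12 dB; output overshoot = GR / (R − 1) = 12 / 2 = 6 dB.
Threshold = output − output overshoot = -24.4 − 6 = -30.4 dBFS.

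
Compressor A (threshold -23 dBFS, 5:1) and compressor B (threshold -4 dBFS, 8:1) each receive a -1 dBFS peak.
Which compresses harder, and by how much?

A: 22 dB over, compressed to 4.4 dB over, so 17.6 dB of GR.
B: 3 dB over, compressed to 0.375 dB over, so 2.625 dB of GR.
Difference: 14.975 dB in favour of A.

A, by 14.975 dB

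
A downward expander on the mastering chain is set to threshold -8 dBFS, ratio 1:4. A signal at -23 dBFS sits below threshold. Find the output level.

-68 dBFS

Below threshold, a 1:4 expander applies gain = (4−1)×(T − x) of attenuation.
(4−1) × 15 = 45 dB, so output = -23 − 45 = -68 dBFS.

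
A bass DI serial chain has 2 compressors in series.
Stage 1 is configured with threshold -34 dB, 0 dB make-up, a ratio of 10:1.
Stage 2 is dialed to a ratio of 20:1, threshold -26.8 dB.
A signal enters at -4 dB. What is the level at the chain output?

-31 dB

Stage 1: 30 dB above -34 dB, reduced 10:1 to 3 dB above → -31 dB.
Stage 2: -31 dB is at or below the -26.8 dB threshold — no compression; output -31 dB.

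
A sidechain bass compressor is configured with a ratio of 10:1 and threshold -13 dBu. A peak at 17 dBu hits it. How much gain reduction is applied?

The signal is 30 dB above threshold.
At 10:1, output sits 30/10 = 3 dB above threshold.
GR = overshoot in − overshoot out = 30 − 3 = 27 dB.

27 dB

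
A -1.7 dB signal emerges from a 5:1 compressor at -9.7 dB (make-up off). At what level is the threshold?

-11.7 dB

Input is 10 dB above T (since output overshoot × R = input overshoot: (-9.7 − T)·5 = -1.7 − T gives T = -11.7 dB).
Check: -11.7 + (-1.7 − (-11.7))/5 = -11.7 + 2 = -9.7 dB. ✓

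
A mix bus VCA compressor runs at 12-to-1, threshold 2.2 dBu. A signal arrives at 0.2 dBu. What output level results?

0.2 dBu

0.2 dBu is 2 dB below the 2.2 dBu threshold, so no gain reduction is applied.
Output = input = 0.2 dBu.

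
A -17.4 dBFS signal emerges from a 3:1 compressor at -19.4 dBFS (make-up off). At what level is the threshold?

-20.4 dBFS

Input is 3 dB above T (since output overshoot × R = input overshoot: (-19.4 − T)·3 = -17.4 − T gives T = -20.4 dBFS).
Check: -20.4 + (-17.4 − (-20.4))/3 = -20.4 + 1 = -19.4 dBFS. ✓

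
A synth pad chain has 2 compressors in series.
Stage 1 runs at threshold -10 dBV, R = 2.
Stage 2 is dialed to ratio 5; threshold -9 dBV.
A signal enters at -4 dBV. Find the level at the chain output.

-8.6 dBV

Stage 1: overshoot 6 dB → 6/2 = 3 dB → -7 dBV.
Stage 2: overshoot 2 dB → 2/5 = 0.4 dB → -8.6 dBV.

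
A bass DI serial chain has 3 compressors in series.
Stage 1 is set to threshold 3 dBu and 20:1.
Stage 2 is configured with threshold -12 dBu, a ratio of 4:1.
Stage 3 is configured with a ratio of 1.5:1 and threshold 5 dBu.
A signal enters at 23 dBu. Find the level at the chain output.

-8 dBu

Stage 1: 20 dB above 3 dBu, reduced 20:1 to 1 dB above → 4 dBu.
Stage 2: overshoot 16 dB → 16/4 = 4 dB → -8 dBu.
Stage 3: -8 dBu is at or below the 5 dBu threshold — no compression; output -8 dBu.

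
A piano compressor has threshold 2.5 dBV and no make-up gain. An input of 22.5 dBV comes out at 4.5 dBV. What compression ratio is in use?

Input overshoot = 22.5 − 2.5 = 20 dB; output overshoot = 4.5 − 2.5 = 2 dB.
Ratio = 20 / 2 = 10.

10:1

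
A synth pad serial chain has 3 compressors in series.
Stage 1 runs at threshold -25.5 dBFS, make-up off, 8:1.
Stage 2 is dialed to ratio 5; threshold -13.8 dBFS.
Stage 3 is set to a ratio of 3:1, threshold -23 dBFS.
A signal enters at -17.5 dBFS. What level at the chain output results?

Stage 1: -17.5 dBFS is 8 dB over -25.5 dBFS; at 8:1 that becomes 1 dB over, giving -24.5 dBFS.
Stage 2: below threshold (-24.5 ≤ -13.8); passes unchanged; output -24.5 dBFS.
Stage 3: below threshold (-24.5 ≤ -23); passes unchanged; output -24.5 dBFS.

-24.5 dBFS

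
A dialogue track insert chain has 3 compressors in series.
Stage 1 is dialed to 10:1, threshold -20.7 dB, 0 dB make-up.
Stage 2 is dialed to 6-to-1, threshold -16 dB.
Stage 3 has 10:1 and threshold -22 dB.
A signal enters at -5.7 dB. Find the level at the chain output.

Stage 1: overshoot 15 dB → 15/10 = 1.5 dB → -19.2 dB.
Stage 2: -19.2 dB ≤ -16 dB, so stage 2 doesn't engage; output -19.2 dB.
Stage 3: 2.8 dB above -22 dB, reduced 10:1 to 0.28 dB above → -21.72 dB.

-21.72 dB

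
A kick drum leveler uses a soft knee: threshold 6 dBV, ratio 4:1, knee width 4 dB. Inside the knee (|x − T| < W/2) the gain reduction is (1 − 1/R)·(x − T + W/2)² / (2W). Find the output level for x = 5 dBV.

4.90625 dBV

x − T + W/2 = 5 − 6 + 2 = 1.
GR = (1 − 1/4) × 1² / 8 = 0.75 × 1 / 8 = 0.09375 dB.
Output = 5 − 0.09375 = 4.90625 dBV.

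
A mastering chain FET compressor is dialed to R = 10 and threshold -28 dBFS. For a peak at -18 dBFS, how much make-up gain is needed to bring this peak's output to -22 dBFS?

The peak compresses to -28 + 10/10 = -27 dBFS.
To reach -22 dBFS requires -22 − (-27) = 5 dB of make-up.

5 dB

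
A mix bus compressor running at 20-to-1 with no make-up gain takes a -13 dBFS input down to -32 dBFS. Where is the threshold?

-33 dBFS

Gain reduction = -13 − (-32) = 19 dB; output overshoot = GR / (R − 1) = 19 / 19 = 1 dB.
Threshold = output − output overshoot = -32 − 1 = -33 dBFS.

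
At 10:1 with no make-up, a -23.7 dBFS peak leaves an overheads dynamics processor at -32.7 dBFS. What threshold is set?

Let T be the threshold. Output overshoot = (input overshoot)/R, so -32.7 − T = (-23.7 − T)/10.
10·(-32.7 − T) = -23.7 − T → 9·T = -327 − (-23.7) = -303.3.
T = -303.3/9 = -33.7 dBFS.

-33.7 dBFS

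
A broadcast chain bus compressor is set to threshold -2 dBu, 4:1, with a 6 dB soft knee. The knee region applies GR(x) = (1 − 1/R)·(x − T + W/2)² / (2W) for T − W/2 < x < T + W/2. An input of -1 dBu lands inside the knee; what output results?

-2 dBu

x − T + W/2 = -1 − (-2) + 3 = 4.
GR = (1 − 1/4) × 4² / 12 = 0.75 × 16 / 12 = 1 dB.
Output = -1 − 1 = -2 dBu.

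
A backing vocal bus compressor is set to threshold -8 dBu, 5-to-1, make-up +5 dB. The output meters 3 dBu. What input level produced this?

22 dBu

Remove make-up: 3 − 5 = -2 dBu.
That's 6 dB above the -8 dBu threshold.
Before 5:1 compression the overshoot was 6 × 5 = 30 dB, so input = -8 + 30 = 22 dBu.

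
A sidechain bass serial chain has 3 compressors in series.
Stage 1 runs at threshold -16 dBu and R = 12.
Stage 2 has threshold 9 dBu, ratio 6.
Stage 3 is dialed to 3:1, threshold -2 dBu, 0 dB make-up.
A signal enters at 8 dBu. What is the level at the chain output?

Stage 1: 8 dBu is 24 dB over -16 dBu; at 12:1 that becomes 2 dB over, giving -14 dBu.
Stage 2: -14 dBu ≤ 9 dBu, so stage 2 doesn't engage; output -14 dBu.
Stage 3: below threshold (-14 ≤ -2); passes unchanged; output -14 dBu.

-14 dBu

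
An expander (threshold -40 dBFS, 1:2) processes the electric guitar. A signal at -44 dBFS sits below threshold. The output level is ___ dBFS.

The input is 4 dB below the -40 dBFS threshold.
A 1:2 expander multiplies undershoot by 2: 4 × 2 = 8 dB below threshold.
Output = -40 − 8 = -48 dBFS.

-48 dBFS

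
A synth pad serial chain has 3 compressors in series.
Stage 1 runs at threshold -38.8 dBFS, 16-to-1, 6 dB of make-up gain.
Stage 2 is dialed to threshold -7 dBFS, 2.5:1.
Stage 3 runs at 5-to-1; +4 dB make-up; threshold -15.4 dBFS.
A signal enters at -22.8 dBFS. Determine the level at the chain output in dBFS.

-27.8 dBFS

Stage 1: -22.8 dBFS is 16 dB over -38.8 dBFS; at 16:1 that becomes 1 dB over, giving -37.8 dBFS; +6 dB make-up → -31.8 dBFS.
Stage 2: -31.8 dBFS ≤ -7 dBFS, so stage 2 doesn't engage; output -31.8 dBFS.
Stage 3: -31.8 dBFS is at or below the -15.4 dBFS threshold — no compression; make-up brings it to -27.8 dBFS.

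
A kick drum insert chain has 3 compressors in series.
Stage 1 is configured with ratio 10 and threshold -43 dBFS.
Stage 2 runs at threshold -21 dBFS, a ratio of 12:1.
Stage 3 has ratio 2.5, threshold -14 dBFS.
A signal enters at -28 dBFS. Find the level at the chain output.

Stage 1: overshoot 15 dB → 15/10 = 1.5 dB → -41.5 dBFS.
Stage 2: below threshold (-41.5 ≤ -21); passes unchanged; output -41.5 dBFS.
Stage 3: -41.5 dBFS ≤ -14 dBFS, so stage 3 doesn't engage; output -41.5 dBFS.

-41.5 dBFS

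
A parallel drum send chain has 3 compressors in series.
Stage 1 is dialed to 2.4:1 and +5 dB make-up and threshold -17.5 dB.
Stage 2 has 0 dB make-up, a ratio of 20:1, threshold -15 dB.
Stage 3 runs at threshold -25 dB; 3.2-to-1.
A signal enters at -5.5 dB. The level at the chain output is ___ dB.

-21.757812 dB

Stage 1: overshoot 12 dB → 12/2.4 = 5 dB → -12.5 dB; +5 dB make-up → -7.5 dB.
Stage 2: 7.5 dB above -15 dB, reduced 20:1 to 0.375 dB above → -14.625 dB.
Stage 3: -14.625 dB is 10.375 dB over -25 dB; at 3.2:1 that becomes 3.242188 dB over, giving -21.757812 dB.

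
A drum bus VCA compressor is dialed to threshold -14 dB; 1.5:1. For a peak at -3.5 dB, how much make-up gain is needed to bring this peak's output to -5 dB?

2 dB

Without make-up, output = threshold + overshoot/1.5 = -14 + 7 = -7 dB.
Gap to target: 2 dB.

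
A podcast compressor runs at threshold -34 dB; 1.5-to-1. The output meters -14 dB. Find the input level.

-4 dB

Post-compression overshoot = -14 − (-34) = 20 dB.
Undo the ratio: input overshoot = 20 × 1.5 = 30 dB, giving input = -4 dB.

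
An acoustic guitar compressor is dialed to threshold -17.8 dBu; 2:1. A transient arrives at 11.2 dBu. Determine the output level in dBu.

The input is 29 dB above the -17.8 dBu threshold.
2:1 compression reduces that to 29/2 = 14.5 dB over.
So the level is -17.8 + 14.5 = -3.3 dBu.

-3.3 dBu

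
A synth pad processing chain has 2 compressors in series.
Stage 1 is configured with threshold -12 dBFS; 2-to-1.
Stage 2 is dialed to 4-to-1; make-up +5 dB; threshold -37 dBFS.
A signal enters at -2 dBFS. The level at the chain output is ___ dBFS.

Stage 1: -2 dBFS is 10 dB over -12 dBFS; at 2:1 that becomes 5 dB over, giving -7 dBFS.
Stage 2: 30 dB above -37 dBFS, reduced 4:1 to 7.5 dB above → -29.5 dBFS; +5 dB make-up → -24.5 dBFS.

-24.5 dBFS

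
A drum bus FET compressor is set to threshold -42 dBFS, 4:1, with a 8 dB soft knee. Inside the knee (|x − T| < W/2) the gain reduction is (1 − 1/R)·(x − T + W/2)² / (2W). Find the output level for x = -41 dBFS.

x − T + W/2 = -41 − (-42) + 4 = 5.
GR = (1 − 1/4) × 5² / 16 = 0.75 × 25 / 16 = 1.171875 dB.
Output = -41 − 1.171875 = -42.171875 dBFS.

-42.171875 dBFS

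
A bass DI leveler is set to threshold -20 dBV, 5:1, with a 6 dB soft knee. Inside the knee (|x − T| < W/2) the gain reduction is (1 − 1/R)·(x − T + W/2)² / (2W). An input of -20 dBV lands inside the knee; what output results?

x − T + W/2 = -20 − (-20) + 3 = 3.
GR = (1 − 1/5) × 3² / 12 = 0.8 × 9 / 12 = 0.6 dB.
Output = -20 − 0.6 = -20.6 dBV.

-20.6 dBV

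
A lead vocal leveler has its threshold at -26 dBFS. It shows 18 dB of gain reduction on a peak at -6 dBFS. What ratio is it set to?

10:1

Input overshoot = -6 − (-26) = 20 dB.
Output overshoot = 20 − 18 = 2 dB.
Ratio = input overshoot / output overshoot = 20 / 2 = 10.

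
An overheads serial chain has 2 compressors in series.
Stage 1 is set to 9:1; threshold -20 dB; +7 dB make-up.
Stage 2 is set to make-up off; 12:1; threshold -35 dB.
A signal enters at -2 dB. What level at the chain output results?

-33 dB

Stage 1: overshoot 18 dB → 18/9 = 2 dB → -18 dB; +7 dB make-up → -11 dB.
Stage 2: 24 dB above -35 dB, reduced 12:1 to 2 dB above → -33 dB.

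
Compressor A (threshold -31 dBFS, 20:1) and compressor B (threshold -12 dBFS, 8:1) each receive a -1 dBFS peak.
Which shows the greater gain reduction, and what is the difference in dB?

A, by 18.875 dB

A: 30 dB over, compressed to 1.5 dB over, so 28.5 dB of GR.
B: 11 dB over, compressed to 1.375 dB over, so 9.625 dB of GR.
A reduces 18.875 dB more.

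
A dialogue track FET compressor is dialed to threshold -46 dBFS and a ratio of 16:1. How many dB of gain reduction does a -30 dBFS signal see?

-30 dBFS exceeds the threshold by 16 dB.
At 16:1, output sits 16/16 = 1 dB above threshold.
Gain reduction = 16 − 1 = 15 dB.

15 dB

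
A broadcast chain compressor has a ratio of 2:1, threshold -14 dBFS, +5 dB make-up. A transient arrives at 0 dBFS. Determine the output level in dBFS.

0 dBFS sits 14 dB over threshold.
The 14 dB excess becomes 7 dB after 2:1 reduction.
Output = -14 + 7 = -7 dBFS; make-up adds 5 dB, giving -2 dBFS.

-2 dBFS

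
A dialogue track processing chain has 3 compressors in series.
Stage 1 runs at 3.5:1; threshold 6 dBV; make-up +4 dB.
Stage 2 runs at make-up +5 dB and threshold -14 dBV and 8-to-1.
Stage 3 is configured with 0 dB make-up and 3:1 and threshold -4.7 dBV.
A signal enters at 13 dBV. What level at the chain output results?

Stage 1: 7 dB above 6 dBV, reduced 3.5:1 to 2 dB above → 8 dBV; +4 dB make-up → 12 dBV.
Stage 2: 26 dB above -14 dBV, reduced 8:1 to 3.25 dB above → -10.75 dBV; +5 dB make-up → -5.75 dBV.
Stage 3: below threshold (-5.75 ≤ -4.7); passes unchanged; output -5.75 dBV.

-5.75 dBV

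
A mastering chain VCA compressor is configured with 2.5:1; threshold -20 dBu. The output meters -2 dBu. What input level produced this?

That's 18 dB above the -20 dBu threshold.
Undo the ratio: input overshoot = 18 × 2.5 = 45 dB, giving input = 25 dBu.

25 dBu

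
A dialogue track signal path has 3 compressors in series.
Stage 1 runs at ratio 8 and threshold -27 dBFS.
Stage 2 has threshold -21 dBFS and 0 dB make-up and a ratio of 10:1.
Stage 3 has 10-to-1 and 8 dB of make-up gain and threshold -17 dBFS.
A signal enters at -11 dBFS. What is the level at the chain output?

Stage 1: 16 dB above -27 dBFS, reduced 8:1 to 2 dB above → -25 dBFS.
Stage 2: -25 dBFS is at or below the -21 dBFS threshold — no compression; output -25 dBFS.
Stage 3: below threshold (-25 ≤ -17); passes unchanged; make-up brings it to -17 dBFS.

-17 dBFS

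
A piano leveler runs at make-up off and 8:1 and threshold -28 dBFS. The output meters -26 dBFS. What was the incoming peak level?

That's 2 dB above the -28 dBFS threshold.
Before 8:1 compression the overshoot was 2 × 8 = 16 dB, so input = -28 + 16 = -12 dBFS.

-12 dBFS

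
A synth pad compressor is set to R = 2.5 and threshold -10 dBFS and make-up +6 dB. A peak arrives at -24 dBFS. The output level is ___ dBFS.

-24 dBFS is 14 dB below the -10 dBFS threshold, so no gain reduction is applied.
Make-up gain adds 6 dB: -24 + 6 = -18 dBFS.

-18 dBFS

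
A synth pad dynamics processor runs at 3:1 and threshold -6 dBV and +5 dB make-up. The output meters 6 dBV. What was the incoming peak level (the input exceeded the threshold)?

Remove make-up: 6 − 5 = 1 dBV.
Post-compression overshoot = 1 − (-6) = 7 dB.
Input overshoot = R × output overshoot = 21 dB → input = -6 + 21 = 15 dBV.

15 dBV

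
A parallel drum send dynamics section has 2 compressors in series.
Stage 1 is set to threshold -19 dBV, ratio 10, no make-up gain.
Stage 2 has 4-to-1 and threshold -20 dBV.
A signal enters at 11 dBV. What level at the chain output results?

Stage 1: 11 dBV is 30 dB over -19 dBV; at 10:1 that becomes 3 dB over, giving -16 dBV.
Stage 2: overshoot 4 dB → 4/4 = 1 dB → -19 dBV.

-19 dBV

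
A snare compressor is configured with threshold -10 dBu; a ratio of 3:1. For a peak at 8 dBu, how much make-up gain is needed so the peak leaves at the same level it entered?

Overshoot 18 dB → 18/3 = 6 dB after compression, so the compressed level is -10 + 6 = -4 dBu.
Make-up = target − compressed = 8 − (-4) = 12 dB.

12 dB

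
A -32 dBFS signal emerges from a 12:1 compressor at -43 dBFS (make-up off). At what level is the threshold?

-44 dBFS

Gain reduction = -32 − (-43) = 11 dB; output overshoot = GR / (R − 1) = 11 / 11 = 1 dB.
Threshold = output − output overshoot = -43 − 1 = -44 dBFS.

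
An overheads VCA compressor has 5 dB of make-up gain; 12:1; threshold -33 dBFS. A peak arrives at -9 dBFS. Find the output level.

-26 dBFS

The input is 24 dB above the -33 dBFS threshold.
The 24 dB excess becomes 2 dB after 12:1 reduction.
That puts the output at -31 dBFS; make-up adds 5 dB, giving -26 dBFS.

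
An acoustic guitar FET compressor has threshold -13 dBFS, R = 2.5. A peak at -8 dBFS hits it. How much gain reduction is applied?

3 dB

-8 dBFS exceeds the threshold by 5 dB.
At 2.5:1, output sits 5/2.5 = 2 dB above threshold.
Gain reduction = 5 − 2 = 3 dB.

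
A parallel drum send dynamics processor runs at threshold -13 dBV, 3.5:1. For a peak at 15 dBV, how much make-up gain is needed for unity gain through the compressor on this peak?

The peak compresses to -13 + 28/3.5 = -5 dBV.
To reach 15 dBV requires 15 − (-5) = 20 dB of make-up.

20 dB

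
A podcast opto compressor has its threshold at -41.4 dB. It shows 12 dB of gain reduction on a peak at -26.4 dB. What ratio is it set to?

5:1

Input overshoot = -26.4 − (-41.4) = 15 dB.
Output overshoot = 15 − 12 = 3 dB.
Ratio = input overshoot / output overshoot = 15 / 3 = 5.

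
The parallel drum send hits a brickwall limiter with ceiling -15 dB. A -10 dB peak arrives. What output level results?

At ∞:1, everything above -15 dB is held at the ceiling.

-15 dB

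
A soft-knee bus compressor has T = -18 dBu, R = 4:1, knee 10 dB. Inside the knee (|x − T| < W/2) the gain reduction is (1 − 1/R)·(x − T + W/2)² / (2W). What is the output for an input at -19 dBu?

x − T + W/2 = -19 − (-18) + 5 = 4.
GR = (1 − 1/4) × 4² / 20 = 0.75 × 16 / 20 = 0.6 dB.
Output = -19 − 0.6 = -19.6 dBu.

-19.6 dBu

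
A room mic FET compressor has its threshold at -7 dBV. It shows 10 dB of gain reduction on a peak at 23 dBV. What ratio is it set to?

1.5:1

Input overshoot = 23 − (-7) = 30 dB.
Output overshoot = 30 − 10 = 20 dB.
Ratio = input overshoot / output overshoot = 30 / 20 = 1.5.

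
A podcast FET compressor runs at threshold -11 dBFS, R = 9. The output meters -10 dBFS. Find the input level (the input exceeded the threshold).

-2 dBFS

The compressed level sits -10 − (-11) = 1 dB over threshold.
Input overshoot = R × output overshoot = 9 dB → input = -11 + 9 = -2 dBFS.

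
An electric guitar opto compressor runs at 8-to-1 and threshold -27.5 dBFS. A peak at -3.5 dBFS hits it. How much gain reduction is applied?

Overshoot = -3.5 − (-27.5) = 24 dB.
After 8:1 compression the overshoot becomes 24/8 = 3 dB.
So the signal is attenuated by 24 − 3 = 21 dB.

21 dB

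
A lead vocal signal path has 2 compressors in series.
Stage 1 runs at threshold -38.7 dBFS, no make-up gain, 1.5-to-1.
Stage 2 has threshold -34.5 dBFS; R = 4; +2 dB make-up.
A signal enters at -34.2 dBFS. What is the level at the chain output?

-33.7 dBFS

Stage 1: overshoot 4.5 dB → 4.5/1.5 = 3 dB → -35.7 dBFS.
Stage 2: -35.7 dBFS is at or below the -34.5 dBFS threshold — no compression; make-up brings it to -33.7 dBFS.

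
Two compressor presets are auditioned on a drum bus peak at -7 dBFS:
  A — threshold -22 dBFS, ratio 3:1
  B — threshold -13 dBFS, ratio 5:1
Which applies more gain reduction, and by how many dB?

A: 15 dB over, compressed to 5 dB over, so 10 dB of GR.
B: 6 dB over, compressed to 1.2 dB over, so 4.8 dB of GR.
Difference: 5.2 dB in favour of A.

A, by 5.2 dB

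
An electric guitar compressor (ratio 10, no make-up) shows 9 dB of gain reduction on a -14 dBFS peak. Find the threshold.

-24 dBFS

Let T be the threshold. Output overshoot = (input overshoot)/R, so -23 − T = (-14 − T)/10.
10·(-23 − T) = -14 − T → 9·T = -230 − (-14) = -216.
T = -216/9 = -24 dBFS.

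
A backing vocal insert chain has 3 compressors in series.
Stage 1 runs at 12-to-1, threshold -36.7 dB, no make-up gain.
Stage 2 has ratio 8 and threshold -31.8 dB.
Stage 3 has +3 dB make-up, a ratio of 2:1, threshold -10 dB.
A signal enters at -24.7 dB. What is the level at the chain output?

-32.7 dB

Stage 1: -24.7 dB is 12 dB over -36.7 dB; at 12:1 that becomes 1 dB over, giving -35.7 dB.
Stage 2: -35.7 dB ≤ -31.8 dB, so stage 2 doesn't engage; output -35.7 dB.
Stage 3: below threshold (-35.7 ≤ -10); passes unchanged; make-up brings it to -32.7 dB.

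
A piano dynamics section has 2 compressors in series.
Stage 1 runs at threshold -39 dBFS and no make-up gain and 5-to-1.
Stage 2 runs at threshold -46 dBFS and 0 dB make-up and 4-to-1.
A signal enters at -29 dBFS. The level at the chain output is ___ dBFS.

-43.75 dBFS

Stage 1: -29 dBFS is 10 dB over -39 dBFS; at 5:1 that becomes 2 dB over, giving -37 dBFS.
Stage 2: -37 dBFS is 9 dB over -46 dBFS; at 4:1 that becomes 2.25 dB over, giving -43.75 dBFS.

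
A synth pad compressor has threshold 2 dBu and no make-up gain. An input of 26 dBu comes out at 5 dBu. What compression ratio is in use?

8:1

Input overshoot = 26 − 2 = 24 dB; output overshoot = 5 − 2 = 3 dB.
Ratio = 24 / 3 = 8.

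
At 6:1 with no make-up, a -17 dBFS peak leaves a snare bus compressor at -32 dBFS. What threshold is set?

-35 dBFS

Gain reduction = -17 − (-32) = 15 dB; output overshoot = GR / (R − 1) = 15 / 5 = 3 dB.
Threshold = output − output overshoot = -32 − 3 = -35 dBFS.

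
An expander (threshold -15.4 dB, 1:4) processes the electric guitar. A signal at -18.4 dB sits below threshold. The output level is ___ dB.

Below threshold, a 1:4 expander applies gain = (4−1)×(T − x) of attenuation.
(4−1) × 3 = 9 dB, so output = -18.4 − 9 = -27.4 dB.

-27.4 dB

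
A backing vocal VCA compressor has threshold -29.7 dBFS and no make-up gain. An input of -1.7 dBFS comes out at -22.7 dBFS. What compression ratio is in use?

Input overshoot = -1.7 − (-29.7) = 28 dB; output overshoot = -22.7 − (-29.7) = 7 dB.
Ratio = 28 / 7 = 4.

4:1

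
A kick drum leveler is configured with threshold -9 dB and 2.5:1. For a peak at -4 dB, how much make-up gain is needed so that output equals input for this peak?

Without make-up, output = threshold + overshoot/2.5 = -9 + 2 = -7 dB.
Gap to target: 3 dB.

3 dB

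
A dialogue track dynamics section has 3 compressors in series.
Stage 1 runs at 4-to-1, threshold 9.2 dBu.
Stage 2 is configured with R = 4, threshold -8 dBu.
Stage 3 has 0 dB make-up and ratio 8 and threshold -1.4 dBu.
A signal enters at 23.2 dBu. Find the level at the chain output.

Stage 1: 14 dB above 9.2 dBu, reduced 4:1 to 3.5 dB above → 12.7 dBu.
Stage 2: overshoot 20.7 dB → 20.7/4 = 5.175 dB → -2.825 dBu.
Stage 3: -2.825 dBu is at or below the -1.4 dBu threshold — no compression; output -2.825 dBu.

-2.825 dBu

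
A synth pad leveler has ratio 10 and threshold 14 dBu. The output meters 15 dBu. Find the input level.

24 dBu

That's 1 dB above the 14 dBu threshold.
Before 10:1 compression the overshoot was 1 × 10 = 10 dB, so input = 14 + 10 = 24 dBu.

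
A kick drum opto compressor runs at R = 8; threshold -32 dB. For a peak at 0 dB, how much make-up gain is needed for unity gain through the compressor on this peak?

28 dB

The peak compresses to -32 + 32/8 = -28 dB.
To reach 0 dB requires 0 − (-28) = 28 dB of make-up.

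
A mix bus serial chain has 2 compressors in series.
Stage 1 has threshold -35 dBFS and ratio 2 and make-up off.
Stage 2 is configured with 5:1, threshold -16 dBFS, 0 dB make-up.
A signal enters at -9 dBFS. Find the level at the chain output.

Stage 1: -9 dBFS is 26 dB over -35 dBFS; at 2:1 that becomes 13 dB over, giving -22 dBFS.
Stage 2: -22 dBFS ≤ -16 dBFS, so stage 2 doesn't engage; output -22 dBFS.

-22 dBFS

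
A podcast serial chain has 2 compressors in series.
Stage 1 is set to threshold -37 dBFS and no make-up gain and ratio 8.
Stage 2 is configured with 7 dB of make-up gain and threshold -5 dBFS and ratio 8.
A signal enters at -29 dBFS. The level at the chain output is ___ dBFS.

Stage 1: overshoot 8 dB → 8/8 = 1 dB → -36 dBFS.
Stage 2: below threshold (-36 ≤ -5); passes unchanged; make-up brings it to -29 dBFS.

-29 dBFS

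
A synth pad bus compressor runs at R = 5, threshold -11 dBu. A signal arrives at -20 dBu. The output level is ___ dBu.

-20 dBu

-20 dBu is 9 dB below the -11 dBu threshold, so no gain reduction is applied.
Output = input = -20 dBu.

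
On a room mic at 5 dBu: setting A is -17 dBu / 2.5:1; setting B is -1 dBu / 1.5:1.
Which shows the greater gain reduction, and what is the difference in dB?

A: overshoot 22 dB → output overshoot 8.8 dB → GR 13.2 dB.
B: overshoot 6 dB → output overshoot 4 dB → GR 2 dB.
A reduces 11.2 dB more.

A, by 11.2 dB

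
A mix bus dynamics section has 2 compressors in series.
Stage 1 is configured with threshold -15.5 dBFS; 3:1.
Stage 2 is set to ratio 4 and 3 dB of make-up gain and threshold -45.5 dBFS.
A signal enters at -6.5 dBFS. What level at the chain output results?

-34.25 dBFS

Stage 1: overshoot 9 dB → 9/3 = 3 dB → -12.5 dBFS.
Stage 2: 33 dB above -45.5 dBFS, reduced 4:1 to 8.25 dB above → -37.25 dBFS; +3 dB make-up → -34.25 dBFS.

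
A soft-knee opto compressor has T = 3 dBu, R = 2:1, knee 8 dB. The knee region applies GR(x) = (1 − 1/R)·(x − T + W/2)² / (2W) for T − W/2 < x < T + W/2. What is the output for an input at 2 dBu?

1.71875 dBu

x − T + W/2 = 2 − 3 + 4 = 3.
GR = (1 − 1/2) × 3² / 16 = 0.5 × 9 / 16 = 0.28125 dB.
Output = 2 − 0.28125 = 1.71875 dBu.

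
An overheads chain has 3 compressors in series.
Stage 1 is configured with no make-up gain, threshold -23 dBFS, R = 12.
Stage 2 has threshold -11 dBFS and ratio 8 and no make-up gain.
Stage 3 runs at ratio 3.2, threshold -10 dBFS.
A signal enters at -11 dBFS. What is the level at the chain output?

-22 dBFS

Stage 1: overshoot 12 dB → 12/12 = 1 dB → -22 dBFS.
Stage 2: below threshold (-22 ≤ -11); passes unchanged; output -22 dBFS.
Stage 3: -22 dBFS is at or below the -10 dBFS threshold — no compression; output -22 dBFS.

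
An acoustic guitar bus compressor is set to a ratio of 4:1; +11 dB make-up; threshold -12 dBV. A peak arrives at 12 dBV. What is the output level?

5 dBV

12 dBV sits 24 dB over threshold.
At 4:1 the overshoot is divided by 4, leaving 6 dB above threshold.
So the level is -12 + 6 = -6 dBV; make-up adds 11 dB, giving 5 dBV.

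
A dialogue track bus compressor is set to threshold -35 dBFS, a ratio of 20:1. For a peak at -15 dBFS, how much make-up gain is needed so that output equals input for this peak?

The peak compresses to -35 + 20/20 = -34 dBFS.
To reach -15 dBFS requires -15 − (-34) = 19 dB of make-up.

19 dB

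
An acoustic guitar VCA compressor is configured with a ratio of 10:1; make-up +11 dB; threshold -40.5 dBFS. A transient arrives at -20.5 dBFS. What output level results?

-27.5 dBFS

Overshoot: -20.5 − (-40.5) = 20 dB.
At 10:1 the overshoot is divided by 10, leaving 2 dB above threshold.
So the level is -40.5 + 2 = -38.5 dBFS; make-up adds 11 dB, giving -27.5 dBFS.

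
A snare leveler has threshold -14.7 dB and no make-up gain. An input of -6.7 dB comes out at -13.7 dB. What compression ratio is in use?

8:1

Input overshoot = -6.7 − (-14.7) = 8 dB; output overshoot = -13.7 − (-14.7) = 1 dB.
Ratio = 8 / 1 = 8.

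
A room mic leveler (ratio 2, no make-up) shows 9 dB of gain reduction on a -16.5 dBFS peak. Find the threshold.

Input is 18 dB above T (since output overshoot × R = input overshoot: (-25.5 − T)·2 = -16.5 − T gives T = -34.5 dBFS).
Check: -34.5 + (-16.5 − (-34.5))/2 = -34.5 + 9 = -25.5 dBFS. ✓

-34.5 dBFS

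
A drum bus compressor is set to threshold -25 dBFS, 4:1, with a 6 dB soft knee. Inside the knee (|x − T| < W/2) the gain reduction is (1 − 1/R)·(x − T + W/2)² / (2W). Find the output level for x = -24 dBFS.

-25 dBFS

x − T + W/2 = -24 − (-25) + 3 = 4.
GR = (1 − 1/4) × 4² / 12 = 0.75 × 16 / 12 = 1 dB.
Output = -24 − 1 = -25 dBFS.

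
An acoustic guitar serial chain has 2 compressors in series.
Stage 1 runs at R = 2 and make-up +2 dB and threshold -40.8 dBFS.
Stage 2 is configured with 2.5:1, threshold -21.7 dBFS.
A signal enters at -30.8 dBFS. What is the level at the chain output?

Stage 1: 10 dB above -40.8 dBFS, reduced 2:1 to 5 dB above → -35.8 dBFS; +2 dB make-up → -33.8 dBFS.
Stage 2: below threshold (-33.8 ≤ -21.7); passes unchanged; output -33.8 dBFS.

-33.8 dBFS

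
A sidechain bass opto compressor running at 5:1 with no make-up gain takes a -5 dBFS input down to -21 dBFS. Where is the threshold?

-25 dBFS

Input is 20 dB above T (since output overshoot × R = input overshoot: (-21 − T)·5 = -5 − T gives T = -25 dBFS).
Check: -25 + (-5 − (-25))/5 = -25 + 4 = -21 dBFS. ✓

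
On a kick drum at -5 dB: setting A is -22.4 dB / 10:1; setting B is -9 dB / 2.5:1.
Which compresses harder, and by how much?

A, by 13.26 dB

A: GR = 17.4 − 17.4/10 = 15.66 dB.
B: GR = 4 − 4/2.5 = 2.4 dB.
A applies 13.26 dB more gain reduction.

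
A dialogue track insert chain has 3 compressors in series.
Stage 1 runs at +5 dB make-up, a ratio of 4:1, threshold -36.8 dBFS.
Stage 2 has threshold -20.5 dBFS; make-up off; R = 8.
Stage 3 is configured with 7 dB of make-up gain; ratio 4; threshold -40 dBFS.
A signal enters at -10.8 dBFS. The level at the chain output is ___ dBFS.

-29.325 dBFS

Stage 1: -10.8 dBFS is 26 dB over -36.8 dBFS; at 4:1 that becomes 6.5 dB over, giving -30.3 dBFS; +5 dB make-up → -25.3 dBFS.
Stage 2: -25.3 dBFS is at or below the -20.5 dBFS threshold — no compression; output -25.3 dBFS.
Stage 3: -25.3 dBFS is 14.7 dB over -40 dBFS; at 4:1 that becomes 3.675 dB over, giving -36.325 dBFS; +7 dB make-up → -29.325 dBFS.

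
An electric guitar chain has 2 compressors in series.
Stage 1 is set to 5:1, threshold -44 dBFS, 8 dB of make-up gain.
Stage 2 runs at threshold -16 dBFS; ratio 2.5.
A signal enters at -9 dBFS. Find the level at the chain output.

Stage 1: -9 dBFS is 35 dB over -44 dBFS; at 5:1 that becomes 7 dB over, giving -37 dBFS; +8 dB make-up → -29 dBFS.
Stage 2: -29 dBFS ≤ -16 dBFS, so stage 2 doesn't engage; output -29 dBFS.

-29 dBFS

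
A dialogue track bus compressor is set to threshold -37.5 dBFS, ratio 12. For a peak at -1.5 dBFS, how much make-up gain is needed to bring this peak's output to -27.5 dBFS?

Without make-up, output = threshold + overshoot/12 = -37.5 + 3 = -34.5 dBFS.
Gap to target: 7 dB.

7 dB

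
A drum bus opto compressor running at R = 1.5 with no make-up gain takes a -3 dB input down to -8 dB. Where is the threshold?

-18 dB

Input is 15 dB above T (since output overshoot × R = input overshoot: (-8 − T)·1.5 = -3 − T gives T = -18 dB).
Check: -18 + (-3 − (-18))/1.5 = -18 + 10 = -8 dB. ✓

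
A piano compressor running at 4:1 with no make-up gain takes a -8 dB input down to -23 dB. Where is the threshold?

Gain reduction = -8 − (-23) = 15 dB; output overshoot = GR / (R − 1) = 15 / 3 = 5 dB.
Threshold = output − output overshoot = -23 − 5 = -28 dB.

-28 dB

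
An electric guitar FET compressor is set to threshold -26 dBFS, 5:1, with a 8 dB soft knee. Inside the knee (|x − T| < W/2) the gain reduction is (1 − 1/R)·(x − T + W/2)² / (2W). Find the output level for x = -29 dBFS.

-29.05 dBFS

x − T + W/2 = -29 − (-26) + 4 = 1.
GR = (1 − 1/5) × 1² / 16 = 0.8 × 1 / 16 = 0.05 dB.
Output = -29 − 0.05 = -29.05 dBFS.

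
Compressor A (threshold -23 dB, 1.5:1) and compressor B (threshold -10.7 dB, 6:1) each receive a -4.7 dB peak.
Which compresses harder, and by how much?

A, by 1.1 dB

A: 18.3 dB over, compressed to 12.2 dB over, so 6.1 dB of GR.
B: 6 dB over, compressed to 1 dB over, so 5 dB of GR.
A reduces 1.1 dB more.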